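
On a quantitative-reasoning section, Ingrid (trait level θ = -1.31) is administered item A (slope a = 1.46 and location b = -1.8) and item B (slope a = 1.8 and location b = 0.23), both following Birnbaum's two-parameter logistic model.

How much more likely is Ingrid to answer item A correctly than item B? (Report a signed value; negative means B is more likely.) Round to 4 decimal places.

0.6127

P(θ) = 1 / (1 + exp(−a(θ − b)))
P_A = 0.6716
P_B = 0.0589
P_A − P_B = 0.6127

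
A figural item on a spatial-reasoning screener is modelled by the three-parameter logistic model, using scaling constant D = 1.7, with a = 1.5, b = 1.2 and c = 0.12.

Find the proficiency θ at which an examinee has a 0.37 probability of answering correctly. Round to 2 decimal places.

P(θ) = c + (1 − c) · 1 / (1 + exp(−D·a(θ − b)))
Remove guessing floor: (0.37 − 0.12)/(1 − 0.12) = 0.2841
logit = ln(0.2841/0.7159) = -0.9243
θ = b + logit/(1.7·a) = 1.2 + (-0.9243)/2.5500 = 0.8375

0.84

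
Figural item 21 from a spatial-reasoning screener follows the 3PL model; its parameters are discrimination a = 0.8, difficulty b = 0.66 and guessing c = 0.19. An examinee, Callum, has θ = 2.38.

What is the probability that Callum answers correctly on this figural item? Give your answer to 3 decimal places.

P(θ) = c + (1 − c) · 1 / (1 + exp(−a(θ − b)))
Exponent: 0.8 × (2.38 − 0.66) = 1.3760
1/(1 + e^{-1.3760}) = 0.7983
P = 0.19 + 0.81 × 0.7983 = 0.8367

0.837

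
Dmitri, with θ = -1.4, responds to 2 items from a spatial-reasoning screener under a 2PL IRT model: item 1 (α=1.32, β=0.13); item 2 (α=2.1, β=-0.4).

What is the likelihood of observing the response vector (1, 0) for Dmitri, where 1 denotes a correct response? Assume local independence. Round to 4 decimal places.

P(θ) = 1 / (1 + exp(−α(θ − β)))
P_1 = 1/(1+e^{2.0196}) = 0.1172
P_2 = 1/(1+e^{2.1000}) = 0.1091
L = P_1 × (1−P_2) = 0.1172 × 0.8909 = 0.10438

0.1044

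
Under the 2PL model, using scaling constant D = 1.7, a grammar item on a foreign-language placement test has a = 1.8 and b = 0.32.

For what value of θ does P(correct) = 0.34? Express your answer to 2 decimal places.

P(θ) = 1 / (1 + exp(−D·a(θ − b)))
logit = ln(0.3400/0.6600) = -0.6633
θ = b + logit/(1.7·a) = 0.32 + (-0.6633)/3.0600 = 0.1032

0.10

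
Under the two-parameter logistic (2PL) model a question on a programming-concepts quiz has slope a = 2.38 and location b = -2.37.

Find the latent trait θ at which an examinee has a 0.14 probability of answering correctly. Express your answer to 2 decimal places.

P(θ) = 1 / (1 + exp(−a(θ − b)))
logit = ln(0.1400/0.8600) = -1.8153
θ = b + logit/(a) = -2.37 + (-1.8153)/2.3800 = -3.1327

-3.13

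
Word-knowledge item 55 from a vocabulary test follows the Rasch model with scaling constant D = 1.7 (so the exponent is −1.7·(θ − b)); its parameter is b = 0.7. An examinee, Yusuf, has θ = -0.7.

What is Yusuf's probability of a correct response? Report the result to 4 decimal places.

0.0847

P(θ) = 1 / (1 + exp(−D·(θ − b)))
Exponent: 1.7 × (-0.7 − 0.7) = -2.3800
1/(1 + e^{2.3800}) = 0.0847
P = 0.0847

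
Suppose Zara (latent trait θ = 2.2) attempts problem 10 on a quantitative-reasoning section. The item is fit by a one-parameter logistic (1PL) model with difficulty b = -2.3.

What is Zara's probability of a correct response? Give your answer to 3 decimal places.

0.989

P(θ) = 1 / (1 + exp(−(θ − b)))
Exponent: (2.2 − (-2.3)) = 4.5000
1/(1 + e^{-4.5000}) = 0.9890
P = 0.9890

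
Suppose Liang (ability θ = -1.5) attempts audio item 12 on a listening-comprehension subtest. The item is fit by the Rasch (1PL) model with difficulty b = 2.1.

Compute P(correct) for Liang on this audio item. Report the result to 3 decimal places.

P(θ) = 1 / (1 + exp(−(θ − b)))
Exponent: (-1.5 − 2.1) = -3.6000
1/(1 + e^{3.6000}) = 0.0266
P = 0.0266

0.027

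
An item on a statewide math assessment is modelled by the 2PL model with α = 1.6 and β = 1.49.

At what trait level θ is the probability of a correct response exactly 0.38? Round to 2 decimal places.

P(θ) = 1 / (1 + exp(−α(θ − β)))
logit = ln(0.3800/0.6200) = -0.4895
θ = β + logit/(α) = 1.49 + (-0.4895)/1.6000 = 1.1840

1.18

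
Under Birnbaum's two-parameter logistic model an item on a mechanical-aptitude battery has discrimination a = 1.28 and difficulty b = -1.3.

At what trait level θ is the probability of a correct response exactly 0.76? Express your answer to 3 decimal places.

P(θ) = 1 / (1 + exp(−a(θ − b)))
logit = ln(0.7600/0.2400) = 1.1527
θ = b + logit/(a) = -1.3 + 1.1527/1.2800 = -0.3995

-0.399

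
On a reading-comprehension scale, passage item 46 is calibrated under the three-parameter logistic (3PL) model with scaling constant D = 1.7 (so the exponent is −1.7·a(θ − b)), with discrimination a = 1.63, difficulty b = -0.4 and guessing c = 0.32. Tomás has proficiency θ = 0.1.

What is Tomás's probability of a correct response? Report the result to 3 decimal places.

0.864

P(θ) = c + (1 − c) · 1 / (1 + exp(−D·a(θ − b)))
Exponent: 1.7 × 1.63 × (0.1 − (-0.4)) = 1.3855
1/(1 + e^{-1.3855}) = 0.7999
P = 0.32 + 0.68 × 0.7999 = 0.8639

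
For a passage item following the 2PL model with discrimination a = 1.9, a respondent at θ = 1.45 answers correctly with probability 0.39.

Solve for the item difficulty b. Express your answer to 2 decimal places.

P(θ) = 1 / (1 + exp(−a(θ − b)))
logit(0.39) = ln(0.39/0.61) = -0.4473
b = θ − logit/(a) = 1.45 − (-0.4473)/1.9000 = 1.6854

1.69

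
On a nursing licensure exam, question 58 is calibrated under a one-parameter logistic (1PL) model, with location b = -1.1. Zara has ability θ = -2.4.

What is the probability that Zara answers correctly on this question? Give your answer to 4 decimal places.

P(θ) = 1 / (1 + exp(−(θ − b)))
Exponent: (-2.4 − (-1.1)) = -1.3000
1/(1 + e^{1.3000}) = 0.2142
P = 0.2142

0.2142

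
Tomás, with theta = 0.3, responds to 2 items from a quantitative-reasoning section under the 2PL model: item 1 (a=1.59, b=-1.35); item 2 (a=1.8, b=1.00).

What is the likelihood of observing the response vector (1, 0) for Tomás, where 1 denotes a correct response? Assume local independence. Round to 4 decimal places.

0.7263

P(theta) = 1 / (1 + exp(−a(theta − b)))
P_1 = 1/(1+e^{-2.6235}) = 0.9324
P_2 = 1/(1+e^{1.2600}) = 0.2210
L = P_1 × (1−P_2) = 0.9324 × 0.7790 = 0.72633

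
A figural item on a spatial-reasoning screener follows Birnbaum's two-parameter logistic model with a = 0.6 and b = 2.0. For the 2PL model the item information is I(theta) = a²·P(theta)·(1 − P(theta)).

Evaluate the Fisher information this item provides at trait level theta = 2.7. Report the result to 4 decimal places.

0.0861

P = 1/(1+e^{-0.4200}) = 0.6035
P(1−P) = 0.6035 × 0.3965 = 0.2393
I = a² × P(1−P) = 0.6² × 0.2393 = 0.08614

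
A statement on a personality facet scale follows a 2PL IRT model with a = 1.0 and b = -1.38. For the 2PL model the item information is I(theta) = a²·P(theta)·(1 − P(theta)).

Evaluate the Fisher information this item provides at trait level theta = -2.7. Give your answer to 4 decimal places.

P = 1/(1+e^{1.3200}) = 0.2108
P(1−P) = 0.2108 × 0.7892 = 0.1664
I = a² × P(1−P) = 1.0² × 0.1664 = 0.16637

0.1664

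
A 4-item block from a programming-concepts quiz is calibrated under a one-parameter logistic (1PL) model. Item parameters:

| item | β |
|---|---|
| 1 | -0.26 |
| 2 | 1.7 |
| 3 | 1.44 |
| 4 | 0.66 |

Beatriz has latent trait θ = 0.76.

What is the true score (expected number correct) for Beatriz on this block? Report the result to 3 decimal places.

P(θ) = 1 / (1 + exp(−(θ − β)))
P_1 = 1/(1+e^{-1.0200}) = 0.7350
P_2 = 1/(1+e^{0.9400}) = 0.2809
P_3 = 1/(1+e^{0.6800}) = 0.3363
P_4 = 1/(1+e^{-0.1000}) = 0.5250
E[score] = 0.7350 + 0.2809 + 0.3363 + 0.5250 = 1.8771

1.877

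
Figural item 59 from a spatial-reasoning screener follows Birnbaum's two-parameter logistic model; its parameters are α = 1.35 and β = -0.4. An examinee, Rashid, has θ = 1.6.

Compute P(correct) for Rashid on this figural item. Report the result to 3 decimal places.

P(θ) = 1 / (1 + exp(−α(θ − β)))
Exponent: 1.35 × (1.6 − (-0.4)) = 2.7000
1/(1 + e^{-2.7000}) = 0.9370

0.937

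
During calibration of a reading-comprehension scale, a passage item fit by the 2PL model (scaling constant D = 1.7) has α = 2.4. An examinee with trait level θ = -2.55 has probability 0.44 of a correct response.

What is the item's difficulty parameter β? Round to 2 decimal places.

-2.49

P(θ) = 1 / (1 + exp(−D·α(θ − β)))
logit(0.44) = ln(0.44/0.56) = -0.2412
β = θ − logit/(1.7·α) = -2.55 − (-0.2412)/4.0800 = -2.4909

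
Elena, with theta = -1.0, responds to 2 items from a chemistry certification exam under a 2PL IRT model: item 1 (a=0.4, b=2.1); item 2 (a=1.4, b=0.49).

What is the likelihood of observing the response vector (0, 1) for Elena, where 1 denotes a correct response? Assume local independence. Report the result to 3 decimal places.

P(theta) = 1 / (1 + exp(−a(theta − b)))
P_1 = 1/(1+e^{1.2400}) = 0.2244
P_2 = 1/(1+e^{2.0860}) = 0.1105
L = (1−P_1) × P_2 = 0.7756 × 0.1105 = 0.08567

0.086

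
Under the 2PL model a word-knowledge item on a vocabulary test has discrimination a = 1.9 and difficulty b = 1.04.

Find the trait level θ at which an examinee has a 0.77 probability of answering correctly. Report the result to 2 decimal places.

1.68

P(θ) = 1 / (1 + exp(−a(θ − b)))
logit = ln(0.7700/0.2300) = 1.2083
θ = b + logit/(a) = 1.04 + 1.2083/1.9000 = 1.6760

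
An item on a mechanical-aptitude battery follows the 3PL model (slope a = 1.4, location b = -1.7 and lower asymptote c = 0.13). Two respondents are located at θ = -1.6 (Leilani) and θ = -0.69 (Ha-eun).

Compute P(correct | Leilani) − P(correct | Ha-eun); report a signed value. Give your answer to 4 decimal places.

-0.2344

P(θ) = c + (1 − c) · 1 / (1 + exp(−a(θ − b)))
P(Leilani) = 0.5954  [exponent 0.1400]
P(Ha-eun) = 0.8298  [exponent 1.4140]
Difference = 0.5954 − 0.8298 = -0.2344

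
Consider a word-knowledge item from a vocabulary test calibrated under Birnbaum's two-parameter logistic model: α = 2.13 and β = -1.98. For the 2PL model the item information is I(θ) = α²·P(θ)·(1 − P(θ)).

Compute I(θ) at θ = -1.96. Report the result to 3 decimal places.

P = 1/(1+e^{-0.0426}) = 0.5106
P(1−P) = 0.5106 × 0.4894 = 0.2499
I = α² × P(1−P) = 2.13² × 0.2499 = 1.13371

1.134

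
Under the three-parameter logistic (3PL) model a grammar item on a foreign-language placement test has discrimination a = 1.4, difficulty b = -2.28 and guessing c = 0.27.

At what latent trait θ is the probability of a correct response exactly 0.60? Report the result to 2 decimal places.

-2.42

P(θ) = c + (1 − c) · 1 / (1 + exp(−a(θ − b)))
Remove guessing floor: (0.60 − 0.27)/(1 − 0.27) = 0.4521
logit = ln(0.4521/0.5479) = -0.1924
θ = b + logit/(a) = -2.28 + (-0.1924)/1.4000 = -2.4174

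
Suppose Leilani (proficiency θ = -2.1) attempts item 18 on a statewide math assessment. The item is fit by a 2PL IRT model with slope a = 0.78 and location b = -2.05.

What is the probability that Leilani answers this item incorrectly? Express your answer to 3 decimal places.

P(θ) = 1 / (1 + exp(−a(θ − b)))
Exponent: 0.78 × (-2.1 − (-2.05)) = -0.0390
1/(1 + e^{0.0390}) = 0.4903
P(incorrect) = 1 − 0.4903 = 0.5097

0.510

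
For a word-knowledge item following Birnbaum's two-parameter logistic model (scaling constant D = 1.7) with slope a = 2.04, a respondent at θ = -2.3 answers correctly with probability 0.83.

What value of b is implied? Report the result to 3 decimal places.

P(θ) = 1 / (1 + exp(−D·a(θ − b)))
logit(0.83) = ln(0.83/0.17) = 1.5856
b = θ − logit/(1.7·a) = -2.3 − 1.5856/3.4680 = -2.7572

-2.757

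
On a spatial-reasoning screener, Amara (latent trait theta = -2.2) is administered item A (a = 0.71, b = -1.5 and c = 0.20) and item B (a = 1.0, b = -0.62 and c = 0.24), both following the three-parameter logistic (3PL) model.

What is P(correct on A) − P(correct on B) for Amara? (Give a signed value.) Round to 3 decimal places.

P(theta) = c + (1 − c) · 1 / (1 + exp(−a(theta − b)))
P_A = 0.5026
P_B = 0.3698
P_A − P_B = 0.1328

0.133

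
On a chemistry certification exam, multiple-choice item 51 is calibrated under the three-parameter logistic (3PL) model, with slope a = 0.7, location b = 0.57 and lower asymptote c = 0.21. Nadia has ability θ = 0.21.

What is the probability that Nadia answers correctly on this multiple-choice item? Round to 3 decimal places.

0.555

P(θ) = c + (1 − c) · 1 / (1 + exp(−a(θ − b)))
Exponent: 0.7 × (0.21 − 0.57) = -0.2520
1/(1 + e^{0.2520}) = 0.4373
P = 0.21 + 0.79 × 0.4373 = 0.5555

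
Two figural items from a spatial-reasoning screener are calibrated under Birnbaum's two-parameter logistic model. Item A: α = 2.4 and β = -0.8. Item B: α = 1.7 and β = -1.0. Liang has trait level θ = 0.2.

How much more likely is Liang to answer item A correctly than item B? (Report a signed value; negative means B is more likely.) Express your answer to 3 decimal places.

P(θ) = 1 / (1 + exp(−α(θ − β)))
P_A = 0.9168
P_B = 0.8849
P_A − P_B = 0.0319

0.032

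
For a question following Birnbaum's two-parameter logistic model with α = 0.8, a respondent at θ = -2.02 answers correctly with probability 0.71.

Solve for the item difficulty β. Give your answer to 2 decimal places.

-3.14

P(θ) = 1 / (1 + exp(−α(θ − β)))
logit(0.71) = ln(0.71/0.29) = 0.8954
β = θ − logit/(α) = -2.02 − 0.8954/0.8000 = -3.1392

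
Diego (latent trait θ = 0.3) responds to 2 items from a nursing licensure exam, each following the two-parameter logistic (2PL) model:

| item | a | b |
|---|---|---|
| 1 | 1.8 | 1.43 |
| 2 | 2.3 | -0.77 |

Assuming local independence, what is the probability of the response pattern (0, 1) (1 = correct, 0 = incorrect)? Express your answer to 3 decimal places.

P(θ) = 1 / (1 + exp(−a(θ − b)))
P_1 = 1/(1+e^{2.0340}) = 0.1157
P_2 = 1/(1+e^{-2.4610}) = 0.9214
L = (1−P_1) × P_2 = 0.8843 × 0.9214 = 0.81478

0.815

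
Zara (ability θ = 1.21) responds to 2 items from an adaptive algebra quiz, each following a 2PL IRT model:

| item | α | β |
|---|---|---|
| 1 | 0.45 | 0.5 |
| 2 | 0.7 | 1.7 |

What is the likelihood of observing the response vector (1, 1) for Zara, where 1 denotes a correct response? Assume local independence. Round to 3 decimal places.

0.240

P(θ) = 1 / (1 + exp(−α(θ − β)))
P_1 = 1/(1+e^{-0.3195}) = 0.5792
P_2 = 1/(1+e^{0.3430}) = 0.4151
L = P_1 × P_2 = 0.5792 × 0.4151 = 0.24042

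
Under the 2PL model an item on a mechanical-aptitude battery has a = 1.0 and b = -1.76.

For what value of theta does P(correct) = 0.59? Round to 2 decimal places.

-1.40

P(theta) = 1 / (1 + exp(−a(theta − b)))
logit = ln(0.5900/0.4100) = 0.3640
theta = b + logit/(a) = -1.76 + 0.3640/1.0000 = -1.3960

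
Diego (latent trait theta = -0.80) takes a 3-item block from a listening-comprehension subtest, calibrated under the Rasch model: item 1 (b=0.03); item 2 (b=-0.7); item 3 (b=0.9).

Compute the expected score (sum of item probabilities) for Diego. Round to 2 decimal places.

0.93

P(theta) = 1 / (1 + exp(−(theta − b)))
P_1 = 1/(1+e^{0.8300}) = 0.3036
P_2 = 1/(1+e^{0.1000}) = 0.4750
P_3 = 1/(1+e^{1.7000}) = 0.1545
E[score] = 0.3036 + 0.4750 + 0.1545 = 0.9331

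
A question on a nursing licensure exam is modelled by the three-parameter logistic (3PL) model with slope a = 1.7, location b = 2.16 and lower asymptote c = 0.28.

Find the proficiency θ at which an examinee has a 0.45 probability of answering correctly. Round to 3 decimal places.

P(θ) = c + (1 − c) · 1 / (1 + exp(−a(θ − b)))
Remove guessing floor: (0.45 − 0.28)/(1 − 0.28) = 0.2361
logit = ln(0.2361/0.7639) = -1.1741
θ = b + logit/(a) = 2.16 + (-1.1741)/1.7000 = 1.4693

1.469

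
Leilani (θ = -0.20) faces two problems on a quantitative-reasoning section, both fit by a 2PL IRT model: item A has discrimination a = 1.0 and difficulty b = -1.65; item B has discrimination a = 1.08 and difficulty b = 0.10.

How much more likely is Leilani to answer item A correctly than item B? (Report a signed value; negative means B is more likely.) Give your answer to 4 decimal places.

0.3903

P(θ) = 1 / (1 + exp(−a(θ − b)))
P_A = 0.8100
P_B = 0.4197
P_A − P_B = 0.3903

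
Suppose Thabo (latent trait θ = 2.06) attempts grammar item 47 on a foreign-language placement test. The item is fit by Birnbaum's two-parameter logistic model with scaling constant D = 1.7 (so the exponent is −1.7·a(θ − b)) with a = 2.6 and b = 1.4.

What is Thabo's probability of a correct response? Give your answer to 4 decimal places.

0.9487

P(θ) = 1 / (1 + exp(−D·a(θ − b)))
Exponent: 1.7 × 2.6 × (2.06 − 1.4) = 2.9172
1/(1 + e^{-2.9172}) = 0.9487
P = 0.9487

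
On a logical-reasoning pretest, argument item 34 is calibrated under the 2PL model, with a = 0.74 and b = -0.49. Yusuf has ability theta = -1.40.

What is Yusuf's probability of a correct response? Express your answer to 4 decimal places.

P(theta) = 1 / (1 + exp(−a(theta − b)))
Exponent: 0.74 × (-1.40 − (-0.49)) = -0.6734
1/(1 + e^{0.6734}) = 0.3377

0.3377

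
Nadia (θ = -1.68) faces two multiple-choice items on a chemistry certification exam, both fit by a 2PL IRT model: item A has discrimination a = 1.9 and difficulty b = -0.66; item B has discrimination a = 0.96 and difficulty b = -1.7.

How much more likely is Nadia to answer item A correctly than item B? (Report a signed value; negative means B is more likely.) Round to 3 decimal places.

P(θ) = 1 / (1 + exp(−a(θ − b)))
P_A = 0.1259
P_B = 0.5048
P_A − P_B = -0.3789

-0.379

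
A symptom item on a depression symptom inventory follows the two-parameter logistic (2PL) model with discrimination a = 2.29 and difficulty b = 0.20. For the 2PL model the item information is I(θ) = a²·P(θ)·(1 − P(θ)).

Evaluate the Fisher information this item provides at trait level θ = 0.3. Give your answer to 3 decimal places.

1.294

P = 1/(1+e^{-0.2290}) = 0.5570
P(1−P) = 0.5570 × 0.4430 = 0.2468
I = a² × P(1−P) = 2.29² × 0.2468 = 1.29399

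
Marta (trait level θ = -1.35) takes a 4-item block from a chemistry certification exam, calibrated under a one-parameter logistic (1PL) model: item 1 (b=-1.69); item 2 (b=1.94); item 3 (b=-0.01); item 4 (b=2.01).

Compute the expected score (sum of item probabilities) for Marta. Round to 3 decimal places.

P(θ) = 1 / (1 + exp(−(θ − b)))
P_1 = 1/(1+e^{-0.3400}) = 0.5842
P_2 = 1/(1+e^{3.2900}) = 0.0359
P_3 = 1/(1+e^{1.3400}) = 0.2075
P_4 = 1/(1+e^{3.3600}) = 0.0336
E[score] = 0.5842 + 0.0359 + 0.2075 + 0.0336 = 0.8612

0.861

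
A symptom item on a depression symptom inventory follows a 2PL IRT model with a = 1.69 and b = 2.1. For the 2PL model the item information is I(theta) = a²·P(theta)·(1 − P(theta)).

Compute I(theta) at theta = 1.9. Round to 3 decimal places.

0.694

P = 1/(1+e^{0.3380}) = 0.4163
P(1−P) = 0.4163 × 0.5837 = 0.2430
I = a² × P(1−P) = 1.69² × 0.2430 = 0.69401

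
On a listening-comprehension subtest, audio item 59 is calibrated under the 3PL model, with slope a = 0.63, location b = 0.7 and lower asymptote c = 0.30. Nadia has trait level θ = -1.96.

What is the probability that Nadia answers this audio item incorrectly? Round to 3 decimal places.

P(θ) = c + (1 − c) · 1 / (1 + exp(−a(θ − b)))
Exponent: 0.63 × (-1.96 − 0.7) = -1.6758
1/(1 + e^{1.6758}) = 0.1577
P = 0.30 + 0.70 × 0.1577 = 0.4104
P(incorrect) = 1 − 0.4104 = 0.5896

0.590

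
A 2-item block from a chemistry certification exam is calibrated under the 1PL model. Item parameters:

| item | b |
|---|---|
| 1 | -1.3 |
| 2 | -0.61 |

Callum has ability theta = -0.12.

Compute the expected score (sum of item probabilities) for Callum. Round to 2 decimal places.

1.39

P(theta) = 1 / (1 + exp(−(theta − b)))
P_1 = 1/(1+e^{-1.1800}) = 0.7649
P_2 = 1/(1+e^{-0.4900}) = 0.6201
E[score] = 0.7649 + 0.6201 = 1.3851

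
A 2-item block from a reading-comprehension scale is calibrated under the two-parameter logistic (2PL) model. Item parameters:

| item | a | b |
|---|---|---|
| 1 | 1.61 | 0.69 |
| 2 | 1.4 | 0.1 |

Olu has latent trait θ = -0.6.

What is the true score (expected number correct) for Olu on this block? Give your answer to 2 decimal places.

0.38

P(θ) = 1 / (1 + exp(−a(θ − b)))
P_1 = 1/(1+e^{2.0769}) = 0.1114
P_2 = 1/(1+e^{0.9800}) = 0.2729
E[score] = 0.1114 + 0.2729 = 0.3843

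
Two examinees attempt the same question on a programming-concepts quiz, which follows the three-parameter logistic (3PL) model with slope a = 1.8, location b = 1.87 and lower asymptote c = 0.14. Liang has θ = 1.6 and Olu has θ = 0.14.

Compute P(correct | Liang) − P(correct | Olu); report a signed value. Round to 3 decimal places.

0.291

P(θ) = c + (1 − c) · 1 / (1 + exp(−a(θ − b)))
P(Liang) = 0.4675  [exponent -0.4860]
P(Olu) = 0.1766  [exponent -3.1140]
Difference = 0.4675 − 0.1766 = 0.2909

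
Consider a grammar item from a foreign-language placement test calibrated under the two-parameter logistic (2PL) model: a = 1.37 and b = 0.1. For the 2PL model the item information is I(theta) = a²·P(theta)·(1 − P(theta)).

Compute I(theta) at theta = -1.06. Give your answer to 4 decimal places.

0.2642

P = 1/(1+e^{1.5892}) = 0.1695
P(1−P) = 0.1695 × 0.8305 = 0.1408
I = a² × P(1−P) = 1.37² × 0.1408 = 0.26421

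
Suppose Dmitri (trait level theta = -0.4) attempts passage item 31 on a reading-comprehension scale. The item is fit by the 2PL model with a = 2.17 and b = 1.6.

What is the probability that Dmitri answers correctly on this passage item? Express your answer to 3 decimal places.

P(theta) = 1 / (1 + exp(−a(theta − b)))
Exponent: 2.17 × (-0.4 − 1.6) = -4.3400
1/(1 + e^{4.3400}) = 0.0129

0.013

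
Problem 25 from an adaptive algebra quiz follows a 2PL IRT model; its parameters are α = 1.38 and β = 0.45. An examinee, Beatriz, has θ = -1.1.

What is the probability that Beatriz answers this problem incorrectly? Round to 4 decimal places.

P(θ) = 1 / (1 + exp(−α(θ − β)))
Exponent: 1.38 × (-1.1 − 0.45) = -2.1390
1/(1 + e^{2.1390}) = 0.1054
P(incorrect) = 1 − 0.1054 = 0.8946

0.8946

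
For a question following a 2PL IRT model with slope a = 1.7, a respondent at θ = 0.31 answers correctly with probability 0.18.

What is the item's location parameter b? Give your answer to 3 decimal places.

1.202

P(θ) = 1 / (1 + exp(−a(θ − b)))
logit(0.18) = ln(0.18/0.82) = -1.5163
b = θ − logit/(a) = 0.31 − (-1.5163)/1.7000 = 1.2020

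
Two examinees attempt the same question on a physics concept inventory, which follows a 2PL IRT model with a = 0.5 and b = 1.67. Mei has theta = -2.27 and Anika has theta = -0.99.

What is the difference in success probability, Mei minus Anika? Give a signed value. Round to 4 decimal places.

P(theta) = 1 / (1 + exp(−a(theta − b)))
P(Mei) = 0.1224  [exponent -1.9700]
P(Anika) = 0.2092  [exponent -1.3300]
Difference = 0.1224 − 0.2092 = -0.0868

-0.0868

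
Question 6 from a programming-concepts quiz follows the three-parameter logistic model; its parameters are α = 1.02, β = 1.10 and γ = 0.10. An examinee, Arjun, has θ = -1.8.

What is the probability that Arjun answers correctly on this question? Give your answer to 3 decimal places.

0.144

P(θ) = γ + (1 − γ) · 1 / (1 + exp(−α(θ − β)))
Exponent: 1.02 × (-1.8 − 1.10) = -2.9580
1/(1 + e^{2.9580}) = 0.0494
P = 0.10 + 0.90 × 0.0494 = 0.1444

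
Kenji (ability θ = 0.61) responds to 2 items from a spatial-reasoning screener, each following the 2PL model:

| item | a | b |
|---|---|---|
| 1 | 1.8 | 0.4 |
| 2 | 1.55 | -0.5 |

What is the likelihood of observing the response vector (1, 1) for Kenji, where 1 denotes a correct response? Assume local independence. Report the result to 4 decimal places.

0.5033

P(θ) = 1 / (1 + exp(−a(θ − b)))
P_1 = 1/(1+e^{-0.3780}) = 0.5934
P_2 = 1/(1+e^{-1.7205}) = 0.8482
L = P_1 × P_2 = 0.5934 × 0.8482 = 0.50331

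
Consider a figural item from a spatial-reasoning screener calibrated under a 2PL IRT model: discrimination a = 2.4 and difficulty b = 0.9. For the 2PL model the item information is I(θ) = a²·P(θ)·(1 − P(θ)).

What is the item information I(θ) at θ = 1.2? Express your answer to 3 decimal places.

1.268

P = 1/(1+e^{-0.7200}) = 0.6726
P(1−P) = 0.6726 × 0.3274 = 0.2202
I = a² × P(1−P) = 2.4² × 0.2202 = 1.26839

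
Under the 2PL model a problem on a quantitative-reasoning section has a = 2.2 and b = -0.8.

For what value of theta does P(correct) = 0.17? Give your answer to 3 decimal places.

-1.521

P(theta) = 1 / (1 + exp(−a(theta − b)))
logit = ln(0.1700/0.8300) = -1.5856
theta = b + logit/(a) = -0.8 + (-1.5856)/2.2000 = -1.5207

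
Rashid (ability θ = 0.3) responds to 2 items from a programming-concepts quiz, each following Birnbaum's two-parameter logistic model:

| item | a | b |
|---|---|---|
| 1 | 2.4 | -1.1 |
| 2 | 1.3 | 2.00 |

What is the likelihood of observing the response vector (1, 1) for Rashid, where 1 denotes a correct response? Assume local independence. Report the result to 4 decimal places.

0.0955

P(θ) = 1 / (1 + exp(−a(θ − b)))
P_1 = 1/(1+e^{-3.3600}) = 0.9664
P_2 = 1/(1+e^{2.2100}) = 0.0989
L = P_1 × P_2 = 0.9664 × 0.0989 = 0.09554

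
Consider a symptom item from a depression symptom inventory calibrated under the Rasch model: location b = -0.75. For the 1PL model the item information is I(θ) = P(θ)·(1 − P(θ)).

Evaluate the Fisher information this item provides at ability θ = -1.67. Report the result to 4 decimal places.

P = 1/(1+e^{0.9200}) = 0.2850
P(1−P) = 0.2850 × 0.7150 = 0.2038
I = P(1−P) = 0.20376

0.2038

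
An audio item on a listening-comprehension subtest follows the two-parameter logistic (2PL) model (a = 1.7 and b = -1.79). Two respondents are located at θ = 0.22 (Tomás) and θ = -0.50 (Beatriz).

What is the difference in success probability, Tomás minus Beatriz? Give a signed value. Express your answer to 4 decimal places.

0.0686

P(θ) = 1 / (1 + exp(−a(θ − b)))
P(Tomás) = 0.9682  [exponent 3.4170]
P(Beatriz) = 0.8996  [exponent 2.1930]
Difference = 0.9682 − 0.8996 = 0.0686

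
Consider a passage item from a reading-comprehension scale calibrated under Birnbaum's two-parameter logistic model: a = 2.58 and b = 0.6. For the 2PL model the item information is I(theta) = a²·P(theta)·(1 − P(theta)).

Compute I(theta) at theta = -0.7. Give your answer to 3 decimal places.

P = 1/(1+e^{3.3540}) = 0.0338
P(1−P) = 0.0338 × 0.9662 = 0.0326
I = a² × P(1−P) = 2.58² × 0.0326 = 0.21716

0.217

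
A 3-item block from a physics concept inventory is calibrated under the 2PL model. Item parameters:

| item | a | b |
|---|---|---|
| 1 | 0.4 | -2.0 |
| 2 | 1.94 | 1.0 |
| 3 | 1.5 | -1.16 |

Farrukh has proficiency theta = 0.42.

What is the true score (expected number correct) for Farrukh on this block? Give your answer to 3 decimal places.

1.884

P(theta) = 1 / (1 + exp(−a(theta − b)))
P_1 = 1/(1+e^{-0.9680}) = 0.7247
P_2 = 1/(1+e^{1.1252}) = 0.2450
P_3 = 1/(1+e^{-2.3700}) = 0.9145
E[score] = 0.7247 + 0.2450 + 0.9145 = 1.8843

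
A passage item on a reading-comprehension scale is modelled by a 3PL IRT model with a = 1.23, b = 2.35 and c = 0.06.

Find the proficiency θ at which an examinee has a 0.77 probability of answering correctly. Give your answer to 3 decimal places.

P(θ) = c + (1 − c) · 1 / (1 + exp(−a(θ − b)))
Remove guessing floor: (0.77 − 0.06)/(1 − 0.06) = 0.7553
logit = ln(0.7553/0.2447) = 1.1272
θ = b + logit/(a) = 2.35 + 1.1272/1.2300 = 3.2664

3.266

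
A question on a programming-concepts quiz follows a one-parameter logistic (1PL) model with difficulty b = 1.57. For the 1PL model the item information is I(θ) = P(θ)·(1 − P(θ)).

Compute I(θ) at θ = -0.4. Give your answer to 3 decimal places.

P = 1/(1+e^{1.9700}) = 0.1224
P(1−P) = 0.1224 × 0.8776 = 0.1074
I = P(1−P) = 0.10741

0.107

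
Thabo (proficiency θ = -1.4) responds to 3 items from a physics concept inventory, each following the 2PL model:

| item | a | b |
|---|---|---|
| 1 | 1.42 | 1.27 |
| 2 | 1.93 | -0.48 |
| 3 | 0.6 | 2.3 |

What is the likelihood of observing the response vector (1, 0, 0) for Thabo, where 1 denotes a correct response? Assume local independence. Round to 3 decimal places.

0.017

P(θ) = 1 / (1 + exp(−a(θ − b)))
P_1 = 1/(1+e^{3.7914}) = 0.0221
P_2 = 1/(1+e^{1.7756}) = 0.1448
P_3 = 1/(1+e^{2.2200}) = 0.0980
L = P_1 × (1−P_2) × (1−P_3) = 0.0221 × 0.8552 × 0.9020 = 0.01702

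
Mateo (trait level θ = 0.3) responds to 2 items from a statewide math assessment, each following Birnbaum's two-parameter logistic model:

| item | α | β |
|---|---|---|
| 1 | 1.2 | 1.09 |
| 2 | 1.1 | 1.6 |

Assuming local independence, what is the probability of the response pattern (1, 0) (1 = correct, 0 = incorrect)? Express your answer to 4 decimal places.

0.2254

P(θ) = 1 / (1 + exp(−α(θ − β)))
P_1 = 1/(1+e^{0.9480}) = 0.2793
P_2 = 1/(1+e^{1.4300}) = 0.1931
L = P_1 × (1−P_2) = 0.2793 × 0.8069 = 0.22536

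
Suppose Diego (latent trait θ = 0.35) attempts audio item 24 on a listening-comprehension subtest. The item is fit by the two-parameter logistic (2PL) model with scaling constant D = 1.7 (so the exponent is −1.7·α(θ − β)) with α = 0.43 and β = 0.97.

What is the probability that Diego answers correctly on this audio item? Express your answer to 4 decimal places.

0.3886

P(θ) = 1 / (1 + exp(−D·α(θ − β)))
Exponent: 1.7 × 0.43 × (0.35 − 0.97) = -0.4532
1/(1 + e^{0.4532}) = 0.3886
P = 0.3886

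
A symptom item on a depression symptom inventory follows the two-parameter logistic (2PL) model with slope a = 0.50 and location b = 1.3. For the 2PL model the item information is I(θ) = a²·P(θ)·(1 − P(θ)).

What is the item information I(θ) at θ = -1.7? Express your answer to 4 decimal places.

0.0373

P = 1/(1+e^{1.5000}) = 0.1824
P(1−P) = 0.1824 × 0.8176 = 0.1491
I = a² × P(1−P) = 0.50² × 0.1491 = 0.03729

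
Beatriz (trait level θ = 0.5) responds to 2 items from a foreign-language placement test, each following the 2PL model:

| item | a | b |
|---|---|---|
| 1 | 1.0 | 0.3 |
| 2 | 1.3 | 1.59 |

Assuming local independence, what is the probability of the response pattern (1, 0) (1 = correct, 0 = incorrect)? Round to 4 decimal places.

P(θ) = 1 / (1 + exp(−a(θ − b)))
P_1 = 1/(1+e^{-0.2000}) = 0.5498
P_2 = 1/(1+e^{1.4170}) = 0.1951
L = P_1 × (1−P_2) = 0.5498 × 0.8049 = 0.44254

0.4425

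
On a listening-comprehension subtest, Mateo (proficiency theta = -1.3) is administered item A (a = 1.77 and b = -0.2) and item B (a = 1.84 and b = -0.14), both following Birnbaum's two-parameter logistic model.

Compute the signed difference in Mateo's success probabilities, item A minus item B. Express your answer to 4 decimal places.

0.0191

P(theta) = 1 / (1 + exp(−a(theta − b)))
P_A = 0.1249
P_B = 0.1058
P_A − P_B = 0.0191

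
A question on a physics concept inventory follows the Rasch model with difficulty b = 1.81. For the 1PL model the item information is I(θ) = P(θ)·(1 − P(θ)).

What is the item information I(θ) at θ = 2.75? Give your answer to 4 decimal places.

P = 1/(1+e^{-0.9400}) = 0.7191
P(1−P) = 0.7191 × 0.2809 = 0.2020
I = P(1−P) = 0.20200

0.2020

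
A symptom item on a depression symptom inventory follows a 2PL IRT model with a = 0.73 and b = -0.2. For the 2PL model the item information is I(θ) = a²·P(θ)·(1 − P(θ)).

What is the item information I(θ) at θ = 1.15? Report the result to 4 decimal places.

0.1055

P = 1/(1+e^{-0.9855}) = 0.7282
P(1−P) = 0.7282 × 0.2718 = 0.1979
I = a² × P(1−P) = 0.73² × 0.1979 = 0.10547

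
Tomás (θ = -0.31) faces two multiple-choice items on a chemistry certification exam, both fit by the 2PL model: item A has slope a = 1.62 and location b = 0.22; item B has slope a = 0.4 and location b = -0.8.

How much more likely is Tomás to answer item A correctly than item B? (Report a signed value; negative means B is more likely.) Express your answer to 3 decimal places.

P(θ) = 1 / (1 + exp(−a(θ − b)))
P_A = 0.2976
P_B = 0.5488
P_A − P_B = -0.2512

-0.251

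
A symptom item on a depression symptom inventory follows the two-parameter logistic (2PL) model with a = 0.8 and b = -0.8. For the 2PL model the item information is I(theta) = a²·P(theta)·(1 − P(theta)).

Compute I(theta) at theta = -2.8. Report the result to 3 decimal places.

0.089

P = 1/(1+e^{1.6000}) = 0.1680
P(1−P) = 0.1680 × 0.8320 = 0.1398
I = a² × P(1−P) = 0.8² × 0.1398 = 0.08945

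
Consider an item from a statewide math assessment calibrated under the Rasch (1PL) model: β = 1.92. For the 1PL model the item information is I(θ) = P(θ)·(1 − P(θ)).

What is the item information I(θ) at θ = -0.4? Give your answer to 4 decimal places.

P = 1/(1+e^{2.3200}) = 0.0895
P(1−P) = 0.0895 × 0.9105 = 0.0815
I = P(1−P) = 0.08147

0.0815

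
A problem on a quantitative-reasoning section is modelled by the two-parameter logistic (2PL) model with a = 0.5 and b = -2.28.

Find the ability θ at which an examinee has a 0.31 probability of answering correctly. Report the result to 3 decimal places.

-3.880

P(θ) = 1 / (1 + exp(−a(θ − b)))
logit = ln(0.3100/0.6900) = -0.8001
θ = b + logit/(a) = -2.28 + (-0.8001)/0.5000 = -3.8802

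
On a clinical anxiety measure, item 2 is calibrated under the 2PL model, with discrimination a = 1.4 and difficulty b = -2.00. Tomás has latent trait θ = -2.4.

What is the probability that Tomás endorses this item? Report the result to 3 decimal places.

P(θ) = 1 / (1 + exp(−a(θ − b)))
Exponent: 1.4 × (-2.4 − (-2.00)) = -0.5600
1/(1 + e^{0.5600}) = 0.3635

0.364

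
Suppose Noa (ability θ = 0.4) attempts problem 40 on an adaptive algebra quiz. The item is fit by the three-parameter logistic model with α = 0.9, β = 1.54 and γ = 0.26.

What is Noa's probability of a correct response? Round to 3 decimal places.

0.455

P(θ) = γ + (1 − γ) · 1 / (1 + exp(−α(θ − β)))
Exponent: 0.9 × (0.4 − 1.54) = -1.0260
1/(1 + e^{1.0260}) = 0.2639
P = 0.26 + 0.74 × 0.2639 = 0.4553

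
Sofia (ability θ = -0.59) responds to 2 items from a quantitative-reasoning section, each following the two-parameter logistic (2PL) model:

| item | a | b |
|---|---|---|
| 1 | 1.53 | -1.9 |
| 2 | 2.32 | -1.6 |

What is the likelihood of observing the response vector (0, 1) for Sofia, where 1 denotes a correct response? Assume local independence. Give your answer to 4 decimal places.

0.1083

P(θ) = 1 / (1 + exp(−a(θ − b)))
P_1 = 1/(1+e^{-2.0043}) = 0.8812
P_2 = 1/(1+e^{-2.3432}) = 0.9124
L = (1−P_1) × P_2 = 0.1188 × 0.9124 = 0.10835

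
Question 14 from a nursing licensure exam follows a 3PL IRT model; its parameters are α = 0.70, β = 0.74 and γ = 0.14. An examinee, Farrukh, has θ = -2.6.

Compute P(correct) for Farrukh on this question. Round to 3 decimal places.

0.216

P(θ) = γ + (1 − γ) · 1 / (1 + exp(−α(θ − β)))
Exponent: 0.70 × (-2.6 − 0.74) = -2.3380
1/(1 + e^{2.3380}) = 0.0880
P = 0.14 + 0.86 × 0.0880 = 0.2157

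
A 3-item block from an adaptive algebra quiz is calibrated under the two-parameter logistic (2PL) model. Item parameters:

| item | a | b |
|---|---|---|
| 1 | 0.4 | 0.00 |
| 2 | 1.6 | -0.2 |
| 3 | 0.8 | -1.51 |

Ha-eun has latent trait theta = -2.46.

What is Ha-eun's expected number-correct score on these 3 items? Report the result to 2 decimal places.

0.62

P(theta) = 1 / (1 + exp(−a(theta − b)))
P_1 = 1/(1+e^{0.9840}) = 0.2721
P_2 = 1/(1+e^{3.6160}) = 0.0262
P_3 = 1/(1+e^{0.7600}) = 0.3186
E[score] = 0.2721 + 0.0262 + 0.3186 = 0.6169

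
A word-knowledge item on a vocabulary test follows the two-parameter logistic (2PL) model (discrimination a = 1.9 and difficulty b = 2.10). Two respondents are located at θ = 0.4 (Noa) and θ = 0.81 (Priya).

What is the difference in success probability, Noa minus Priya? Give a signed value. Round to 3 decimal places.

-0.041

P(θ) = 1 / (1 + exp(−a(θ − b)))
P(Noa) = 0.0381  [exponent -3.2300]
P(Priya) = 0.0794  [exponent -2.4510]
Difference = 0.0381 − 0.0794 = -0.0413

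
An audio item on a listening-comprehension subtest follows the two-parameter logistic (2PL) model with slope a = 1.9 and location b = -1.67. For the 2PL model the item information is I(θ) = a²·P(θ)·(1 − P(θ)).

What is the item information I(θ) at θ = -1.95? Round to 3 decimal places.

P = 1/(1+e^{0.5320}) = 0.3701
P(1−P) = 0.3701 × 0.6299 = 0.2331
I = a² × P(1−P) = 1.9² × 0.2331 = 0.84154

0.842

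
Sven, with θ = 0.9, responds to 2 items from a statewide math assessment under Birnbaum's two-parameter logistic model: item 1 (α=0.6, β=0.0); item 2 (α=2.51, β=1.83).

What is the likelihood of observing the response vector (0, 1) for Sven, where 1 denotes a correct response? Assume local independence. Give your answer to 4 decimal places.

0.0325

P(θ) = 1 / (1 + exp(−α(θ − β)))
P_1 = 1/(1+e^{-0.5400}) = 0.6318
P_2 = 1/(1+e^{2.3343}) = 0.0883
L = (1−P_1) × P_2 = 0.3682 × 0.0883 = 0.03252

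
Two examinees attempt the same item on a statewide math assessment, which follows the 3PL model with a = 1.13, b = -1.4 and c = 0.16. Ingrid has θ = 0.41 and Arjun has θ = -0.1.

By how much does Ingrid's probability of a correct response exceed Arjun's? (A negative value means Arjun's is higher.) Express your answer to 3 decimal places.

P(θ) = c + (1 − c) · 1 / (1 + exp(−a(θ − b)))
P(Ingrid) = 0.9038  [exponent 2.0453]
P(Arjun) = 0.8428  [exponent 1.4690]
Difference = 0.9038 − 0.8428 = 0.0610

0.061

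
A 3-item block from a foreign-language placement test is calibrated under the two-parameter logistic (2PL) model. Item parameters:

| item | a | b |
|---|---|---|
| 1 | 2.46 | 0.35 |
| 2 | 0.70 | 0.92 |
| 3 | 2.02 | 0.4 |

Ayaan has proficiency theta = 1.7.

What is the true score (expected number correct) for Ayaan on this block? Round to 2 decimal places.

P(theta) = 1 / (1 + exp(−a(theta − b)))
P_1 = 1/(1+e^{-3.3210}) = 0.9651
P_2 = 1/(1+e^{-0.5460}) = 0.6332
P_3 = 1/(1+e^{-2.6260}) = 0.9325
E[score] = 0.9651 + 0.6332 + 0.9325 = 2.5309

2.53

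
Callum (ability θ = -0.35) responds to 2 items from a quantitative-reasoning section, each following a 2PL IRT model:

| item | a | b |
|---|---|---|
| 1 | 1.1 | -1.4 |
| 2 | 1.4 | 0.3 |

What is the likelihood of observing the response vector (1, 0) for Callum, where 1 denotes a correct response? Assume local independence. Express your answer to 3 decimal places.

0.542

P(θ) = 1 / (1 + exp(−a(θ − b)))
P_1 = 1/(1+e^{-1.1550}) = 0.7604
P_2 = 1/(1+e^{0.9100}) = 0.2870
L = P_1 × (1−P_2) = 0.7604 × 0.7130 = 0.54218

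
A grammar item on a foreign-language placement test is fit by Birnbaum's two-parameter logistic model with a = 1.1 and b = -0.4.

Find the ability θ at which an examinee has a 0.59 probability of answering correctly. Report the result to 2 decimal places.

-0.07

P(θ) = 1 / (1 + exp(−a(θ − b)))
logit = ln(0.5900/0.4100) = 0.3640
θ = b + logit/(a) = -0.4 + 0.3640/1.1000 = -0.0691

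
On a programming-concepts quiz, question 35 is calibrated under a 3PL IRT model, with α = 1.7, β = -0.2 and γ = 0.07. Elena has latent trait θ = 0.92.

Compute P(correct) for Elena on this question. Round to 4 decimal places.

P(θ) = γ + (1 − γ) · 1 / (1 + exp(−α(θ − β)))
Exponent: 1.7 × (0.92 − (-0.2)) = 1.9040
1/(1 + e^{-1.9040}) = 0.8703
P = 0.07 + 0.93 × 0.8703 = 0.8794

0.8794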